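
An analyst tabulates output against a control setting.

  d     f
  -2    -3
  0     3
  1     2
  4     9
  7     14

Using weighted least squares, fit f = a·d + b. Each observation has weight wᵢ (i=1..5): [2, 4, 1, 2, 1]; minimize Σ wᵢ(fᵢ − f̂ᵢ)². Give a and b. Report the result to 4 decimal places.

a = 1.7989, b = 1.8413

With design matrix X, XᵀWX = [[90, 12]; [12, 10]] and XᵀWf = [184, 40]ᵀ.
Eliminating b: 10·(row 1) − 12·(row 2) gives 756·a = 10·184 − 12·40 = 1360, so a = 340/189.
Then b = (40 − 12·(340/189))/10 = 116/63.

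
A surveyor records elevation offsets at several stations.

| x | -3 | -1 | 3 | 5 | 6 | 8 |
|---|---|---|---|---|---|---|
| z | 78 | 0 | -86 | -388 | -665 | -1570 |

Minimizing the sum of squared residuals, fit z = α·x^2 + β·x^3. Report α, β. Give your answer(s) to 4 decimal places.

α = -0.4222, β = -3.0132

Setting ∂/∂α … = 0 gives: 6180·α + 43668·β = -134192;  43668·α + 325884·β = -1000408.
Δ = 6180·325884 − 43668² = 107068896.
α = ((-134192)·325884 − 43668·(-1000408))/107068896 = -470929/1115301; β = (6180·(-1000408) − 43668·(-134192))/107068896 = -3360679/1115301.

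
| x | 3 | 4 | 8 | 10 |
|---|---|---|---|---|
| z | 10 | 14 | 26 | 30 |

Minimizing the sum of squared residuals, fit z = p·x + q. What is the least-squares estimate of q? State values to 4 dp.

AᵀA·[p, q]ᵀ = Aᵀz reads: 189·p + 25·q = 594;  25·p + 4·q = 80.
(Σx·x = 189, Σx = 25, Σ1 = 4, Σx·z = 594, Σz = 80.)
Determinant 189·4 − 25² = 131.
p = (594·4 − 25·80)/131 = 376/131; q = (189·80 − 25·594)/131 = 270/131.

q = 2.0611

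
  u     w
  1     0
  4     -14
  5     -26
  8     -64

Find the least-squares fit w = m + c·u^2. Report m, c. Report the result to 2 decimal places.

m = 1.05, c = -1.02

Sums needed: Σ1 = 4, Σu^2 = 106, Σu^2·u^2 = 4978.
And Σw = -104, Σu^2·w = -4970.
So MᵀM·[m, c]ᵀ = Mᵀw: [[4, 106]; [106, 4978]]·[m, c]ᵀ = [-104, -4970]ᵀ.
Δ = 4·4978 − 106² = 8676.
m = ((-104)·4978 − 106·(-4970))/8676 = 253/241; c = (4·(-4970) − 106·(-104))/8676 = -246/241.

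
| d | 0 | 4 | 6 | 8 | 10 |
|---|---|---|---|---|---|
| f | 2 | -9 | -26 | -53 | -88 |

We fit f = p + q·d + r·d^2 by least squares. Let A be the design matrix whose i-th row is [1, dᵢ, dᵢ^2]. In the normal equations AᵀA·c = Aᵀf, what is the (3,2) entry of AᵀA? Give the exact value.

1792

Row 3 ↔ basis d^2, column 2 ↔ basis d, so (AᵀA)_{3,2} = Σᵢ (d^2)·(d) = (0)·(0) + (16)·(4) + (36)·(6) + (64)·(8) + (100)·(10) = 1792.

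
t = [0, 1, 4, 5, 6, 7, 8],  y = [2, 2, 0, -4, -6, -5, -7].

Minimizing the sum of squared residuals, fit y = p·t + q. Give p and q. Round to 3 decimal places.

p = -1.215, q = 2.811

Entries of MᵀM: Σt·t = 191, Σt = 31, Σ1 = 7.
For Mᵀy: Σt·y = -145, Σy = -18.
MᵀM·[p, q]ᵀ = Mᵀy becomes [[191, 31]; [31, 7]]·[p, q]ᵀ = [-145, -18]ᵀ.
Eliminating q: 7·(row 1) − 31·(row 2) gives 376·p = 7·(-145) − 31·(-18) = -457, so p = -457/376.
Then q = ((-18) − 31·(-457/376))/7 = 1057/376.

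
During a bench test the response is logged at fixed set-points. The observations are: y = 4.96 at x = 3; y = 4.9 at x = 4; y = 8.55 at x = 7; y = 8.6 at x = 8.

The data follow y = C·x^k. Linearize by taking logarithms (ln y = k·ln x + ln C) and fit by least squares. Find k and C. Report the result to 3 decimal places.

With ln yᵢ as the transformed response and ln xᵢ as the regressor:
AᵀA = [[11.2394, 6.5103]; [6.5103, 4]], rhs = [12.6127, 7.4883]ᵀ  (here Σln x = 6.5103, Σ(ln x)² = 11.2394, Σln y = 7.4883, Σln x·ln y = 12.6127).
Solving (det = 2.5742): k = 0.66038, ln C = 0.79728, so C = exp(0.79728) = 2.21950.

k = 0.660, C = 2.219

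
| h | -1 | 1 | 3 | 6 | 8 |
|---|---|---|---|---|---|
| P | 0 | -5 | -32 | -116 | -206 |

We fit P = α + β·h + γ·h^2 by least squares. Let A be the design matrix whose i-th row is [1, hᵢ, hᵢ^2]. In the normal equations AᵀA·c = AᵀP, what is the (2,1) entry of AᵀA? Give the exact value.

Row 2 ↔ basis h, column 1 ↔ basis 1, so (AᵀA)_{2,1} = Σᵢ h = (-1)·(1) + (1)·(1) + (3)·(1) + (6)·(1) + (8)·(1) = 17.

17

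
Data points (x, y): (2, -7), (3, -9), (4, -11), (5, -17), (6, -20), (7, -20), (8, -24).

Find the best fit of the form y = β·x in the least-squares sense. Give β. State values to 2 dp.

β = -3.06

Forming MᵀM = [[203]] and Mᵀy = [-622]ᵀ gives MᵀM·[β]ᵀ = Mᵀy.
Hence β = -622 / 203 ≈ -3.06404.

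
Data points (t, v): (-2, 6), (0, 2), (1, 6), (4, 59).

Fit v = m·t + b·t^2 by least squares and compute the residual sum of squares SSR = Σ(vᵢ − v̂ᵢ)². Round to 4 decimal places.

Normal-equation sums: Σt·t = 21, Σt·t^2 = 57, Σt^2·t^2 = 273.
Right-hand side: Σt·v = 230, Σt^2·v = 974.
So XᵀX·[m, b]ᵀ = Xᵀv: [[21, 57]; [57, 273]]·[m, b]ᵀ = [230, 974]ᵀ.
Δ = 21·273 − 57² = 2484.
m = (230·273 − 57·974)/2484 = 202/69; b = (21·974 − 57·230)/2484 = 68/23.
Residuals: 2/69, 2, 8/69, -1/69; SSR = 277/69.

SSR = 4.0145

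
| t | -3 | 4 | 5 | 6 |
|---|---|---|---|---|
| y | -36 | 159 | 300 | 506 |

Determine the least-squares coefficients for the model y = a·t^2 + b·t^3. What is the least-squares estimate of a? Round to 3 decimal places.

Setting ∂/∂a … = 0 gives: 2258·a + 11682·b = 27936;  11682·a + 67106·b = 157944.
(Σt^2·t^2 = 2258, Σt^2·t^3 = 11682, Σt^3·t^3 = 67106, Σt^2·y = 27936, Σt^3·y = 157944.)
Δ = 2258·67106 − 11682² = 15056224.
a = (27936·67106 − 11682·157944)/15056224 = 1848213/941014; b = (2258·157944 − 11682·27936)/15056224 = 1893075/941014.

a = 1.964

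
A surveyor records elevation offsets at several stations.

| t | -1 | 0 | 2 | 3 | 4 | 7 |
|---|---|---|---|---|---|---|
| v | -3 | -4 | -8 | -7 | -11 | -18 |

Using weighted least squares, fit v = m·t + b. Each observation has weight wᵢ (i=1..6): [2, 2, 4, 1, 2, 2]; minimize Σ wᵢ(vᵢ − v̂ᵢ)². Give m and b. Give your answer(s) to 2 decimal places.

m = -1.86, b = -4.11

MᵀWM·[m, b]ᵀ = MᵀWv reads: 157·m + 31·b = -419;  31·m + 13·b = -111.
(Σwᵢ·t·t = 157, Σwᵢ·t = 31, Σwᵢ·1 = 13, Σwᵢ·t·v = -419, Σwᵢ·v = -111.)
Δ = 157·13 − 31² = 1080.
m = ((-419)·13 − 31·(-111))/1080 = -1003/540; b = (157·(-111) − 31·(-419))/1080 = -2219/540.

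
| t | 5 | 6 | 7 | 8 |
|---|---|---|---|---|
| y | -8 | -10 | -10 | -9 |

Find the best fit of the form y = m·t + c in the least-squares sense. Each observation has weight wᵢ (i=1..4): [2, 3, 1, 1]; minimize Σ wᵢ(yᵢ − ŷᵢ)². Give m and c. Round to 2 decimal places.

m = -0.40, c = -6.85

AᵀWA·[m, c]ᵀ = AᵀWy reads: 271·m + 43·c = -402;  43·m + 7·c = -65.
(Σwᵢ·t·t = 271, Σwᵢ·t = 43, Σwᵢ·1 = 7, Σwᵢ·t·y = -402, Σwᵢ·y = -65.)
Eliminating c: 7·(row 1) − 43·(row 2) gives 48·m = 7·(-402) − 43·(-65) = -19, so m = -19/48.
Then c = ((-65) − 43·(-19/48))/7 = -329/48.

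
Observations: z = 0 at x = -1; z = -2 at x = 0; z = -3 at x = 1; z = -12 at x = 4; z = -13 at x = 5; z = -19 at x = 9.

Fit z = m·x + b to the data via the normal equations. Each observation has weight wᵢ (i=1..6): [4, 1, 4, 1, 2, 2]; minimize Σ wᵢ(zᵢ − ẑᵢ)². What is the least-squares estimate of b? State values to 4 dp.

Forming AᵀWA = [[236, 32]; [32, 14]] and AᵀWz = [-532, -90]ᵀ gives AᵀWA·[m, b]ᵀ = AᵀWz.
Determinant 236·14 − 32² = 2280.
m = ((-532)·14 − 32·(-90))/2280 = -571/285; b = (236·(-90) − 32·(-532))/2280 = -527/285.

b = -1.8491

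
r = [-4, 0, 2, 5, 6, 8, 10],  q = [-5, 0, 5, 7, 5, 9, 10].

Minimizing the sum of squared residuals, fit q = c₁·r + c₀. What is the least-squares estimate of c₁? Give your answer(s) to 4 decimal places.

From the data, Σr·r = 245, Σr = 27, Σ1 = 7.
And Σr·q = 267, Σq = 31.
So AᵀA·[c₁, c₀]ᵀ = Aᵀq: [[245, 27]; [27, 7]]·[c₁, c₀]ᵀ = [267, 31]ᵀ.
det = 245·7 − 27² = 986.
c₁ = (267·7 − 27·31)/986 = 516/493; c₀ = (245·31 − 27·267)/986 = 193/493.

c₁ = 1.0467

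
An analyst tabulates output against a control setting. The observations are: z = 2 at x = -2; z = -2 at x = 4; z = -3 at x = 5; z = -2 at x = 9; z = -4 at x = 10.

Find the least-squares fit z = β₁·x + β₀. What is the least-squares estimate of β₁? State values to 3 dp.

Compute the Gram sums: Σx·x = 226, Σx = 26, Σ1 = 5.
Right-hand side: Σx·z = -85, Σz = -9.
So MᵀM·[β₁, β₀]ᵀ = Mᵀz: [[226, 26]; [26, 5]]·[β₁, β₀]ᵀ = [-85, -9]ᵀ.
det = 226·5 − 26² = 454.
β₁ = ((-85)·5 − 26·(-9))/454 = -191/454; β₀ = (226·(-9) − 26·(-85))/454 = 88/227.

β₁ = -0.421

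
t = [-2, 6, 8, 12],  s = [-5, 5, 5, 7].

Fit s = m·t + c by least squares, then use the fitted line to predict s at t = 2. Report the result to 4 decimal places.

ŝ = -0.5385

Setting ∂/∂m … = 0 gives: 248·m + 24·c = 164;  24·m + 4·c = 12.
(Σt·t = 248, Σt = 24, Σ1 = 4, Σt·s = 164, Σs = 12.)
Determinant 248·4 − 24² = 416.
m = (164·4 − 24·12)/416 = 23/26; c = (248·12 − 24·164)/416 = -30/13.
At t = 2: ŝ = (23/26)·(2) + (-30/13)·(1) = -7/13.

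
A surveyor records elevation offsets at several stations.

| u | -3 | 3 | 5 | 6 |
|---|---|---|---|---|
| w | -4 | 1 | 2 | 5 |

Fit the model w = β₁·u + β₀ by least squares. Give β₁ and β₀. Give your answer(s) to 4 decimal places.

Sums needed: Σu·u = 79, Σu = 11, Σ1 = 4.
And Σu·w = 55, Σw = 4.
Normal equations: [[79, 11]; [11, 4]]·[β₁, β₀]ᵀ = [55, 4]ᵀ.
Determinant 79·4 − 11² = 195.
β₁ = (55·4 − 11·4)/195 = 176/195; β₀ = (79·4 − 11·55)/195 = -289/195.

β₁ = 0.9026, β₀ = -1.4821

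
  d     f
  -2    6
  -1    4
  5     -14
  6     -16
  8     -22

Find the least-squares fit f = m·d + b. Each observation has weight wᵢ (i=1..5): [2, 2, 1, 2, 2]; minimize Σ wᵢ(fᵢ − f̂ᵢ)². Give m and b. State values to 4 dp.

The normal equations are: 235·m + 27·b = -646;  27·m + 9·b = -70.
Eliminating b: 9·(row 1) − 27·(row 2) gives 1386·m = 9·(-646) − 27·(-70) = -3924, so m = -218/77.
Then b = ((-70) − 27·(-218/77))/9 = 496/693.

m = -2.8312, b = 0.7157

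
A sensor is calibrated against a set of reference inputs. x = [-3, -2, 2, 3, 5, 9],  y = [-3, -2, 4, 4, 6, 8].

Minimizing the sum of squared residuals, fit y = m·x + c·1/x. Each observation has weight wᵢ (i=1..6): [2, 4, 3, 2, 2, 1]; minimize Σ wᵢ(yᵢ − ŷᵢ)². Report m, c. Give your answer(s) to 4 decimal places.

The normal system AᵀWA·[m, c]ᵀ = AᵀWy is [[195, 14]; [14, 18523/8100]]·[m, c]ᵀ = [214, 808/45]ᵀ.
Eliminating c: (18523/8100)·(row 1) − 14·(row 2) gives (134959/540)·m = (18523/8100)·214 − 14·(808/45) = 963881/4050, so m = 1927762/2024385.
Then c = ((808/45) − 14·(1927762/2024385))/(18523/8100) = 272880/134959.

m = 0.9523, c = 2.0219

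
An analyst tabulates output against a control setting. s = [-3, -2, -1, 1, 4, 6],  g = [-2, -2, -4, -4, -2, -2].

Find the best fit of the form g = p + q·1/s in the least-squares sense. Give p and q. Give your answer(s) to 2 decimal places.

p = -2.67, q = -0.11

Normal-equation sums: Σ1 = 6, Σ1/s = -5/12, Σ1/s·1/s = 353/144.
And Σg = -16, Σ1/s·g = 5/6.
MᵀM·[p, q]ᵀ = Mᵀg becomes [[6, -5/12]; [-5/12, 353/144]]·[p, q]ᵀ = [-16, 5/6]ᵀ.
Eliminating q: (353/144)·(row 1) − (-5/12)·(row 2) gives (2093/144)·p = (353/144)·(-16) − (-5/12)·(5/6) = -311/8, so p = -5598/2093.
Then q = ((5/6) − (-5/12)·(-5598/2093))/(353/144) = -240/2093.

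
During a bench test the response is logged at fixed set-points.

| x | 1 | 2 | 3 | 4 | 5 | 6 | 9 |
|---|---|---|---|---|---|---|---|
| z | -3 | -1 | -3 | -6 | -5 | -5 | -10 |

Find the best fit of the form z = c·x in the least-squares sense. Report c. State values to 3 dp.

Normal-equation sums: Σx·x = 172.
Moment sums: Σx·z = -183.
Normal equations: [[172]]·[c]ᵀ = [-183]ᵀ.
c = (-183)/172 = -1.06395.

c = -1.064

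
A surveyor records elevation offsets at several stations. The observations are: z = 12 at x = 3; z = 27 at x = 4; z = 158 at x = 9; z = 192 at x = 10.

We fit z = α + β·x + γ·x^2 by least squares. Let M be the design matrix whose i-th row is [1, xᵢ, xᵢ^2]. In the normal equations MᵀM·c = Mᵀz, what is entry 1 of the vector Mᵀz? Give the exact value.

389

Entry 1 ↔ basis 1, so (Mᵀz)_{1} = Σᵢ zᵢ = (1)·(12) + (1)·(27) + (1)·(158) + (1)·(192) = 389.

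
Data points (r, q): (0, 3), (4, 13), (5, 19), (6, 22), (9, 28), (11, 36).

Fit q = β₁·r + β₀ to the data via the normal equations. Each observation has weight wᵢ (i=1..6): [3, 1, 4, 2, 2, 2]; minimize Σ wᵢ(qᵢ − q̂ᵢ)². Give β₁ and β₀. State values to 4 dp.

Setting ∂/∂β₁ … = 0 gives: 592·β₁ + 76·β₀ = 1992;  76·β₁ + 14·β₀ = 270.
(Σwᵢ·r·r = 592, Σwᵢ·r = 76, Σwᵢ·1 = 14, Σwᵢ·r·q = 1992, Σwᵢ·q = 270.)
Determinant 592·14 − 76² = 2512.
β₁ = (1992·14 − 76·270)/2512 = 921/314; β₀ = (592·270 − 76·1992)/2512 = 528/157.

β₁ = 2.9331, β₀ = 3.3631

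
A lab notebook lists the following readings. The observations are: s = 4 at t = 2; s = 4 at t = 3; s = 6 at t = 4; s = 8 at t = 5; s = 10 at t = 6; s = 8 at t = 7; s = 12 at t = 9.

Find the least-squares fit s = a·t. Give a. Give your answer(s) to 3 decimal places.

The normal system AᵀA·[a]ᵀ = Aᵀs is [[220]]·[a]ᵀ = [308]ᵀ.
Hence a = 308 / 220 ≈ 1.4.

a = 1.400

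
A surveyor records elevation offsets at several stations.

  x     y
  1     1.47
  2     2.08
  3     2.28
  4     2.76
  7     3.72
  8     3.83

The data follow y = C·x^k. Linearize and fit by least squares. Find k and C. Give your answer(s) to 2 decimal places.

k = 0.47, C = 1.46

With ln yᵢ as the transformed response and ln xᵢ as the regressor:
XᵀX = [[11.7199, 7.2034]; [7.2034, 6]], rhs = [8.1693, 5.6136]ᵀ  (here Σln x = 7.2034, Σ(ln x)² = 11.7199, Σln y = 5.6136, Σln x·ln y = 8.1693).
Δ = 11.7199·6 − (7.2034)² = 18.4301; k = (8.1693·6 − 7.2034·5.6136)/18.4301 = 0.46546, ln C = (11.7199·5.6136 − 7.2034·8.1693)/18.4301 = 0.37678, so C = exp(0.37678) = 1.45759.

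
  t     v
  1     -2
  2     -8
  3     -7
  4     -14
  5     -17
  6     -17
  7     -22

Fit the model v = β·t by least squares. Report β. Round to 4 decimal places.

Compute the Gram sums: Σt·t = 140.
And Σt·v = -436.
XᵀX·[β]ᵀ = Xᵀv becomes [[140]]·[β]ᵀ = [-436]ᵀ.
Hence β = -436 / 140 ≈ -3.11429.

β = -3.1143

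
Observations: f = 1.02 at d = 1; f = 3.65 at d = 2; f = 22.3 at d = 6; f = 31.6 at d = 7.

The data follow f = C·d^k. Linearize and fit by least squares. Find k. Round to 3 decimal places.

With ln fᵢ as the transformed response and ln dᵢ as the regressor:
AᵀA = [[7.4774, 4.4308]; [4.4308, 4]], rhs = [13.1796, 7.8723]ᵀ  (here Σln d = 4.4308, Σ(ln d)² = 7.4774, Σln f = 7.8723, Σln d·ln f = 13.1796).
Δ = 7.4774·4 − (4.4308)² = 10.2775; k = (13.1796·4 − 4.4308·7.8723)/10.2775 = 1.73562, ln C = (7.4774·7.8723 − 4.4308·13.1796)/10.2775 = 0.04551.

k = 1.736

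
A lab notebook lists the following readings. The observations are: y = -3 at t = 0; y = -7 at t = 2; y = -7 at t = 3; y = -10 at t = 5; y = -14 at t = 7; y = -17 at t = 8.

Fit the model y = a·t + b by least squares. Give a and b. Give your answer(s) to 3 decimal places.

a = -1.651, b = -2.786

Compute the Gram sums: Σt·t = 151, Σt = 25, Σ1 = 6.
Right-hand side: Σt·y = -319, Σy = -58.
AᵀA·[a, b]ᵀ = Aᵀy becomes [[151, 25]; [25, 6]]·[a, b]ᵀ = [-319, -58]ᵀ.
Eliminating b: 6·(row 1) − 25·(row 2) gives 281·a = 6·(-319) − 25·(-58) = -464, so a = -464/281.
Then b = ((-58) − 25·(-464/281))/6 = -783/281.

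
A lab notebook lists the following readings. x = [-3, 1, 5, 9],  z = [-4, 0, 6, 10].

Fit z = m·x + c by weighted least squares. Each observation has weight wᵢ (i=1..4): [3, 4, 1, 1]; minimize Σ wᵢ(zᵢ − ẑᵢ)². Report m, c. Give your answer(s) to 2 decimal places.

m = 1.19, c = -0.74

Compute the Gram sums: Σwᵢ·x·x = 137, Σwᵢ·x = 9, Σwᵢ·1 = 9.
Moment sums: Σwᵢ·x·z = 156, Σwᵢ·z = 4.
Normal equations: [[137, 9]; [9, 9]]·[m, c]ᵀ = [156, 4]ᵀ.
Determinant 137·9 − 9² = 1152.
m = (156·9 − 9·4)/1152 = 19/16; c = (137·4 − 9·156)/1152 = -107/144.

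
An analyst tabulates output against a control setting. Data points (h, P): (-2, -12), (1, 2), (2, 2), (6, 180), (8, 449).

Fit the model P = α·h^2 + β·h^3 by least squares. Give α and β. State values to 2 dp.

α = -1.07, β = 1.01

Entries of XᵀX: Σh^2·h^2 = 5425, Σh^2·h^3 = 40545, Σh^3·h^3 = 308929.
And Σh^2·P = 35178, Σh^3·P = 268882.
Normal equations: [[5425, 40545]; [40545, 308929]]·[α, β]ᵀ = [35178, 268882]ᵀ.
Δ = 5425·308929 − 40545² = 32042800.
α = (35178·308929 − 40545·268882)/32042800 = -4289541/4005350; β = (5425·268882 − 40545·35178)/32042800 = 809821/801070.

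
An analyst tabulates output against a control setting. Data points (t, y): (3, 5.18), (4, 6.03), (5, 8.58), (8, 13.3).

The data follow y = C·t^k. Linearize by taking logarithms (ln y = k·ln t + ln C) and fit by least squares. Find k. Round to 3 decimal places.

k = 1.001

Taking logs, ln y = k·ln t + ln C, so regress ln y on ln t.
Over the data: Σln t = 6.1738, Σ(ln t)² = 10.0431, Σln y = 8.1788, Σln t·ln y = 13.1383.
Normal system: [[10.0431, 6.1738]; [6.1738, 4]]·[k, ln C]ᵀ = [13.1383, 8.1788]ᵀ.
Solving (det = 2.0569): k = 1.00121, ln C = 0.49937.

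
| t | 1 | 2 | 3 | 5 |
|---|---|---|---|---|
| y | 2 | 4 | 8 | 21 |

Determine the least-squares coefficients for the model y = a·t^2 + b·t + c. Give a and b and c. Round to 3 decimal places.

XᵀX·[a, b, c]ᵀ = Xᵀy reads: 723·a + 161·b + 39·c = 615;  161·a + 39·b + 11·c = 139;  39·a + 11·b + 4·c = 35.
Row-reducing yields a = 39/44, b = -123/220, c = 181/110.

a = 0.886, b = -0.559, c = 1.645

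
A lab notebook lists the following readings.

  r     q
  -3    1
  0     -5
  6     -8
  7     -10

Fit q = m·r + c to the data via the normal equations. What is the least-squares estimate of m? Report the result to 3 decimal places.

m = -0.957

Compute the Gram sums: Σr·r = 94, Σr = 10, Σ1 = 4.
For Xᵀq: Σr·q = -121, Σq = -22.
Eliminating c: 4·(row 1) − 10·(row 2) gives 276·m = 4·(-121) − 10·(-22) = -264, so m = -22/23.
Then c = ((-22) − 10·(-22/23))/4 = -143/46.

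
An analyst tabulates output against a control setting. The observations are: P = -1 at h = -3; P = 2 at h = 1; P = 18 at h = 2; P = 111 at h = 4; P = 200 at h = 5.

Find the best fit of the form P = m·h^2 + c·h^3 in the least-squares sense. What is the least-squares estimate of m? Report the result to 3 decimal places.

Sums needed: Σh^2·h^2 = 979, Σh^2·h^3 = 3939, Σh^3·h^3 = 20515.
For AᵀP: Σh^2·P = 6841, Σh^3·P = 32277.
AᵀA·[m, c]ᵀ = AᵀP becomes [[979, 3939]; [3939, 20515]]·[m, c]ᵀ = [6841, 32277]ᵀ.
Eliminating c: 20515·(row 1) − 3939·(row 2) gives 4568464·m = 20515·6841 − 3939·32277 = 13204012, so m = 3301003/1142116.
Then c = (32277 − 3939·(3301003/1142116))/20515 = 1163121/1142116.

m = 2.890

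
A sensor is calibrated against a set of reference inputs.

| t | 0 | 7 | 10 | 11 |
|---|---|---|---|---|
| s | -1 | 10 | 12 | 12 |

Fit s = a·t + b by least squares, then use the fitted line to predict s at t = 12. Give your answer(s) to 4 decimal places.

The normal equations are: 270·a + 28·b = 322;  28·a + 4·b = 33.
Eliminating b: 4·(row 1) − 28·(row 2) gives 296·a = 4·322 − 28·33 = 364, so a = 91/74.
Then b = (33 − 28·(91/74))/4 = -53/148.
At t = 12: ŝ = (91/74)·(12) + (-53/148)·(1) = 2131/148.

ŝ = 14.3986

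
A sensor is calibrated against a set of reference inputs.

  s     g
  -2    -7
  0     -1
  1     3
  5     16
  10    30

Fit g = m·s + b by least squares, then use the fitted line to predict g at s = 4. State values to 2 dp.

ĝ = 11.93

Sums needed: Σs·s = 130, Σs = 14, Σ1 = 5.
Moment sums: Σs·g = 397, Σg = 41.
Normal equations: [[130, 14]; [14, 5]]·[m, b]ᵀ = [397, 41]ᵀ.
Δ = 130·5 − 14² = 454.
m = (397·5 − 14·41)/454 = 1411/454; b = (130·41 − 14·397)/454 = -114/227.
At s = 4: ĝ = (1411/454)·(4) + (-114/227)·(1) = 2708/227.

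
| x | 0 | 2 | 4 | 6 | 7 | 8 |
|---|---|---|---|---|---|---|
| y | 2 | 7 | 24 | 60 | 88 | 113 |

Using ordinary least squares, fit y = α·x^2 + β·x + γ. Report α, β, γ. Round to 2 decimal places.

α = 2.06, β = -2.58, γ = 2.47

The normal system MᵀM·[α, β, γ]ᵀ = Mᵀy is [[8065, 1143, 169]; [1143, 169, 27]; [169, 27, 6]]·[α, β, γ]ᵀ = [14116, 1990, 294]ᵀ.
Row-reducing yields α = 13221/6404, β = -82691/32020, γ = 19783/8005.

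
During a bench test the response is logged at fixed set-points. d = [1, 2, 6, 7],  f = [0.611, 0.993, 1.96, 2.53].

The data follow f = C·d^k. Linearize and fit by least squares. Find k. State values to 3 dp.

k = 0.695

With ln fᵢ as the transformed response and ln dᵢ as the regressor:
Σln d = 4.4308, Σ(ln d)² = 7.4774, Σln f = 1.1015, Σln d·ln f = 3.0071.
Equations: 7.4774·k + 4.4308·ln C = 3.0071;  4.4308·k + 4·ln C = 1.1015.
Slope k = (n·Σln d·ln f − Σln d·Σln f)/(n·Σ(ln d)² − (Σln d)²) = (4·3.0071 − 4.4308·1.1015)/10.2775 = 0.69550; ln C = (Σln f − k·Σln d)/n = -0.49504.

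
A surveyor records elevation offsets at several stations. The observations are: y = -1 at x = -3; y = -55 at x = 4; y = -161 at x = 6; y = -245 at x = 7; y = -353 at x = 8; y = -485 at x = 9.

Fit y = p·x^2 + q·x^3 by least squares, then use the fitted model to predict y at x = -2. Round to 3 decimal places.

ŷ = -2.048

AᵀA·[p, q]ᵀ = Aᵀy reads: 14691·p + 117181·q = -80567;  117181·p + 962715·q = -656605.
(Σx^2·x^2 = 14691, Σx^2·x^3 = 117181, Σx^3·x^3 = 962715, Σx^2·y = -80567, Σx^3·y = -656605.)
Determinant 14691·962715 − 117181² = 411859304.
p = ((-80567)·962715 − 117181·(-656605))/411859304 = -155357225/102964826; q = (14691·(-656605) − 117181·(-80567))/411859304 = -51315607/102964826.
At x = -2: ŷ = (-155357225/102964826)·(4) + (-51315607/102964826)·(-8) = -105452022/51482413.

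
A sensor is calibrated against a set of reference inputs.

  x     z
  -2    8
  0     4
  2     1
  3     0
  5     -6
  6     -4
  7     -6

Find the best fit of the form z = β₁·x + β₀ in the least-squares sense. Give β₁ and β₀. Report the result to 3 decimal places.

MᵀM·[β₁, β₀]ᵀ = Mᵀz reads: 127·β₁ + 21·β₀ = -110;  21·β₁ + 7·β₀ = -3.
(Σx·x = 127, Σx = 21, Σ1 = 7, Σx·z = -110, Σz = -3.)
Δ = 127·7 − 21² = 448.
β₁ = ((-110)·7 − 21·(-3))/448 = -101/64; β₀ = (127·(-3) − 21·(-110))/448 = 1929/448.

β₁ = -1.578, β₀ = 4.306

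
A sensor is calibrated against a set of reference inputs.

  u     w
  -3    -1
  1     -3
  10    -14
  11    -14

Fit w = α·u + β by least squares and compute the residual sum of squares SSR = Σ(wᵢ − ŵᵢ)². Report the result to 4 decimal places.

From the data, Σu·u = 231, Σu = 19, Σ1 = 4.
And Σu·w = -294, Σw = -32.
AᵀA·[α, β]ᵀ = Aᵀw becomes [[231, 19]; [19, 4]]·[α, β]ᵀ = [-294, -32]ᵀ.
Eliminating β: 4·(row 1) − 19·(row 2) gives 563·α = 4·(-294) − 19·(-32) = -568, so α = -568/563.
Then β = ((-32) − 19·(-568/563))/4 = -1806/563.
Residuals: -461/563, 685/563, -396/563, 172/563; SSR = 1542/563.

SSR = 2.7389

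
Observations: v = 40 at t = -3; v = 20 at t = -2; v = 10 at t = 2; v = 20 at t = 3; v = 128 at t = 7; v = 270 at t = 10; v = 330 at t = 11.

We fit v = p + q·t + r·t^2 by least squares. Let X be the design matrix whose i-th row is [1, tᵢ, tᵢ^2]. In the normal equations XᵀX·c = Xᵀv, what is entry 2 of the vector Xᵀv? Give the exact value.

Entry 2 ↔ basis t, so (Xᵀv)_{2} = Σᵢ (t)·vᵢ = (-3)·(40) + (-2)·(20) + (2)·(10) + (3)·(20) + (7)·(128) + (10)·(270) + (11)·(330) = 7146.

7146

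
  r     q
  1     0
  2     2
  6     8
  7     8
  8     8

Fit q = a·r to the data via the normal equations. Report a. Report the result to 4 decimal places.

Entries of MᵀM: Σr·r = 154.
For Mᵀq: Σr·q = 172.
Hence a = 172 / 154 ≈ 1.11688.

a = 1.1169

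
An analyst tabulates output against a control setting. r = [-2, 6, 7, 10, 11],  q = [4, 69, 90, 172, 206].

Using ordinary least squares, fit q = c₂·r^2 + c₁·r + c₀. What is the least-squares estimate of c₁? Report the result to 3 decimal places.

c₁ = 2.148

XᵀX·[c₂, c₁, c₀]ᵀ = Xᵀq reads: 28354·c₂ + 2882·c₁ + 310·c₀ = 49036;  2882·c₂ + 310·c₁ + 32·c₀ = 5022;  310·c₂ + 32·c₁ + 5·c₀ = 541.
Row-reducing yields c₂ = 143405/96558, c₁ = 207359/96558, c₀ = 2012/847.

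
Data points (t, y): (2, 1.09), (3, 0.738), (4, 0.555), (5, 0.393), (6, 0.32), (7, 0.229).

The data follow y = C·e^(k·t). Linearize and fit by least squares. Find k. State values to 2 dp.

With ln yᵢ as the transformed response and tᵢ as the regressor:
Over the data: Σt = 27.0000, Σ(t)² = 139.0000, Σln y = -4.3538, Σt·ln y = -24.9188.
Normal system: [[139.0000, 27.0000]; [27.0000, 6]]·[k, ln C]ᵀ = [-24.9188, -4.3538]ᵀ.
Solving (det = 105.0000): k = -0.30437, ln C = 0.64404.

k = -0.30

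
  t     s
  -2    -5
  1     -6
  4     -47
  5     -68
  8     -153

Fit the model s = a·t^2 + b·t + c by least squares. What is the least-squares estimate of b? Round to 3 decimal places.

b = -3.028

Entries of MᵀM: Σt^2·t^2 = 4994, Σt^2·t = 694, Σt^2 = 110, Σt·t = 110, Σt = 16, Σ1 = 5.
Moment sums: Σt^2·s = -12270, Σt·s = -1748, Σs = -279.
Normal equations: [[4994, 694, 110]; [694, 110, 16]; [110, 16, 5]]·[a, b, c]ᵀ = [-12270, -1748, -279]ᵀ.
Solving the 3×3 system (Gaussian elimination) gives a = -394/199, b = -1808/597, c = -1523/597.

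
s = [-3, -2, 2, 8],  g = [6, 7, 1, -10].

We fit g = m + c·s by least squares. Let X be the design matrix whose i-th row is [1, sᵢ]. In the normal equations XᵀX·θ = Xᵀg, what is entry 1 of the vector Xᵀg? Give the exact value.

4

Entry 1 ↔ basis 1, so (Xᵀg)_{1} = Σᵢ gᵢ = (1)·(6) + (1)·(7) + (1)·(1) + (1)·(-10) = 4.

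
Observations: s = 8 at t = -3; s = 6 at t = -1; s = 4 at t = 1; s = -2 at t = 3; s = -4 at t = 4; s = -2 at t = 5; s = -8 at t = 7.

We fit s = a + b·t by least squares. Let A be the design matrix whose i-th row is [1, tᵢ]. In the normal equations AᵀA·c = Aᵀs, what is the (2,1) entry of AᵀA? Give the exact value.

Row 2 ↔ basis t, column 1 ↔ basis 1, so (AᵀA)_{2,1} = Σᵢ t = (-3)·(1) + (-1)·(1) + (1)·(1) + (3)·(1) + (4)·(1) + (5)·(1) + (7)·(1) = 16.

16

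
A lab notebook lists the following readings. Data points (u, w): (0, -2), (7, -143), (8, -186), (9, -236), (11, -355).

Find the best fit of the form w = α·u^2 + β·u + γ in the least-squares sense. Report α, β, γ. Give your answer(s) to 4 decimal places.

Forming XᵀX = [[27699, 2915, 315]; [2915, 315, 35]; [315, 35, 5]] and Xᵀw = [-80982, -8518, -922]ᵀ gives XᵀX·[α, β, γ]ᵀ = Xᵀw.
Solving the 3×3 system (Gaussian elimination) gives α = -1716/571, β = 2844/2855, γ = -1166/571.

α = -3.0053, β = 0.9961, γ = -2.0420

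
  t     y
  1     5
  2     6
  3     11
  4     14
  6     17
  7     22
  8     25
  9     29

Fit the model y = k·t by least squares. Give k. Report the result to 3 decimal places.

k = 3.165

From the data, Σt·t = 260.
And Σt·y = 823.
XᵀX·[k]ᵀ = Xᵀy becomes [[260]]·[k]ᵀ = [823]ᵀ.
Hence k = 823 / 260 ≈ 3.16538.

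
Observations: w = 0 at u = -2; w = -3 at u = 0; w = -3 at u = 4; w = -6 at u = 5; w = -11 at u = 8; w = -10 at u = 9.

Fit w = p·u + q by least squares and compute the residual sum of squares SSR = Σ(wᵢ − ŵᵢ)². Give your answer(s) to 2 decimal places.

SSR = 11.12

The normal system XᵀX·[p, q]ᵀ = Xᵀw is [[190, 24]; [24, 6]]·[p, q]ᵀ = [-220, -33]ᵀ.
Eliminating q: 6·(row 1) − 24·(row 2) gives 564·p = 6·(-220) − 24·(-33) = -528, so p = -44/47.
Then q = ((-33) − 24·(-44/47))/6 = -165/94.
Residuals: -11/94, -117/94, 5/2, 41/94, -165/94, 17/94; SSR = 1045/94.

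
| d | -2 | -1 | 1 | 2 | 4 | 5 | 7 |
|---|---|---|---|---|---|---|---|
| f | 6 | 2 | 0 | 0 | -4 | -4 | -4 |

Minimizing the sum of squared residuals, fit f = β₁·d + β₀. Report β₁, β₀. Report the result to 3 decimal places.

β₁ = -1.086, β₀ = 1.910

Compute the Gram sums: Σd·d = 100, Σd = 16, Σ1 = 7.
And Σd·f = -78, Σf = -4.
So XᵀX·[β₁, β₀]ᵀ = Xᵀf: [[100, 16]; [16, 7]]·[β₁, β₀]ᵀ = [-78, -4]ᵀ.
Eliminating β₀: 7·(row 1) − 16·(row 2) gives 444·β₁ = 7·(-78) − 16·(-4) = -482, so β₁ = -241/222.
Then β₀ = ((-4) − 16·(-241/222))/7 = 212/111.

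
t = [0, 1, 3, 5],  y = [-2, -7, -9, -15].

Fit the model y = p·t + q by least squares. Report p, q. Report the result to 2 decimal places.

AᵀA·[p, q]ᵀ = Aᵀy reads: 35·p + 9·q = -109;  9·p + 4·q = -33.
(Σt·t = 35, Σt = 9, Σ1 = 4, Σt·y = -109, Σy = -33.)
Eliminating q: 4·(row 1) − 9·(row 2) gives 59·p = 4·(-109) − 9·(-33) = -139, so p = -139/59.
Then q = ((-33) − 9·(-139/59))/4 = -174/59.

p = -2.36, q = -2.95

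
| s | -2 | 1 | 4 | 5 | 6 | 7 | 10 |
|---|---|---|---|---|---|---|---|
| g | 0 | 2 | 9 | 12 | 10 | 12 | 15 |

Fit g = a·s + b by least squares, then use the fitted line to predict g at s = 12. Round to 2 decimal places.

From the data, Σs·s = 231, Σs = 31, Σ1 = 7.
For Mᵀg: Σs·g = 392, Σg = 60.
Normal equations: [[231, 31]; [31, 7]]·[a, b]ᵀ = [392, 60]ᵀ.
Determinant 231·7 − 31² = 656.
a = (392·7 − 31·60)/656 = 221/164; b = (231·60 − 31·392)/656 = 427/164.
At s = 12: ĝ = (221/164)·(12) + (427/164)·(1) = 3079/164.

ĝ = 18.77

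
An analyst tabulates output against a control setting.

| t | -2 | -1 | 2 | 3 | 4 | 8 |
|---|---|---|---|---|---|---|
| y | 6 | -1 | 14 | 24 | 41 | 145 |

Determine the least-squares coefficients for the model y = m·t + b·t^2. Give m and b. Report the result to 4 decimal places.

The normal system MᵀM·[m, b]ᵀ = Mᵀy is [[98, 602]; [602, 4466]]·[m, b]ᵀ = [1413, 10231]ᵀ.
det = 98·4466 − 602² = 75264.
m = (1413·4466 − 602·10231)/75264 = 5407/2688; b = (98·10231 − 602·1413)/75264 = 5429/2688.

m = 2.0115, b = 2.0197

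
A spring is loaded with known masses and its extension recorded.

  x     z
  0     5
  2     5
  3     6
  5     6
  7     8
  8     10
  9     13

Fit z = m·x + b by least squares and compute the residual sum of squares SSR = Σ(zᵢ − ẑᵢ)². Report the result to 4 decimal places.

With design matrix A, AᵀA = [[232, 34]; [34, 7]] and Aᵀz = [311, 53]ᵀ.
Δ = 232·7 − 34² = 468.
m = (311·7 − 34·53)/468 = 125/156; b = (232·53 − 34·311)/468 = 287/78.
Residuals: 103/78, -11/39, -1/12, -263/156, -67/52, -7/78, 329/156; SSR = 561/52.

SSR = 10.7885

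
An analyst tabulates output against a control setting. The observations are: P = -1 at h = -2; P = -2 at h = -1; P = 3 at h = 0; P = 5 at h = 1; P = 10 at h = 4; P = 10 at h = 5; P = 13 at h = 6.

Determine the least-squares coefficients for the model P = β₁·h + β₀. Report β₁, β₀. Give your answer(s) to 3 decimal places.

β₁ = 1.808, β₀ = 2.070

MᵀM·[β₁, β₀]ᵀ = MᵀP reads: 83·β₁ + 13·β₀ = 177;  13·β₁ + 7·β₀ = 38.
Δ = 83·7 − 13² = 412.
β₁ = (177·7 − 13·38)/412 = 745/412; β₀ = (83·38 − 13·177)/412 = 853/412.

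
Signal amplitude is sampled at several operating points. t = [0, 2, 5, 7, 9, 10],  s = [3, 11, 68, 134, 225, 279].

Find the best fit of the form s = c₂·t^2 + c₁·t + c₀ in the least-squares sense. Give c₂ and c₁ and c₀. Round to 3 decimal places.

c₂ = 2.937, c₁ = -1.775, c₀ = 2.969

Normal-equation sums: Σt^2·t^2 = 19603, Σt^2·t = 2205, Σt^2 = 259, Σt·t = 259, Σt = 33, Σ1 = 6.
Moment sums: Σt^2·s = 54435, Σt·s = 6115, Σs = 720.
AᵀA·[c₂, c₁, c₀]ᵀ = Aᵀs becomes [[19603, 2205, 259]; [2205, 259, 33]; [259, 33, 6]]·[c₂, c₁, c₀]ᵀ = [54435, 6115, 720]ᵀ.
Solving the 3×3 system (Gaussian elimination) gives c₂ = 384105/130768, c₁ = -232115/130768, c₀ = 97065/32692.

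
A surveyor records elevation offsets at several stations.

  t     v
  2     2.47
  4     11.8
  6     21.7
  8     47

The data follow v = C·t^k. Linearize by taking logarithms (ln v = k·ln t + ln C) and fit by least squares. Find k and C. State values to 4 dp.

k = 2.0712, C = 0.6027

Taking logs, ln v = k·ln t + ln C, so regress ln v on ln t.
Over the data: Σln t = 5.9506, Σ(ln t)² = 9.9367, Σln v = 10.2998, Σln t·ln v = 17.5682.
Normal system: [[9.9367, 5.9506]; [5.9506, 4]]·[k, ln C]ᵀ = [17.5682, 10.2998]ᵀ.
Slope k = (n·Σln t·ln v − Σln t·Σln v)/(n·Σ(ln t)² − (Σln t)²) = (4·17.5682 − 5.9506·10.2998)/4.3368 = 2.07124; ln C = (Σln v − k·Σln t)/n = -0.50636, so C = exp(-0.50636) = 0.60269.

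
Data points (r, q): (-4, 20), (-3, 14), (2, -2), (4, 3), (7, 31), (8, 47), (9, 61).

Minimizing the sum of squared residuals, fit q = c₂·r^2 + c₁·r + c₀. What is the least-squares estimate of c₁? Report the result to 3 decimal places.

c₁ = -2.111

Forming MᵀM = [[13667, 1565, 239]; [1565, 239, 23]; [239, 23, 7]] and Mᵀq = [9954, 1028, 174]ᵀ gives MᵀM·[c₂, c₁, c₀]ᵀ = Mᵀq.
Solving the 3×3 system (Gaussian elimination) gives c₂ = 525157/511041, c₁ = -1078708/511041, c₀ = -561005/170347.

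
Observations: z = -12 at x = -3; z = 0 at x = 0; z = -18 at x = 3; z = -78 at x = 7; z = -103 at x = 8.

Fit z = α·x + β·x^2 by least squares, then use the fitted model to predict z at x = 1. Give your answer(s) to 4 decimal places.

Normal-equation sums: Σx·x = 131, Σx·x^2 = 855, Σx^2·x^2 = 6659.
Right-hand side: Σx·z = -1388, Σx^2·z = -10684.
So MᵀM·[α, β]ᵀ = Mᵀz: [[131, 855]; [855, 6659]]·[α, β]ᵀ = [-1388, -10684]ᵀ.
Determinant 131·6659 − 855² = 141304.
α = ((-1388)·6659 − 855·(-10684))/141304 = -13484/17663; β = (131·(-10684) − 855·(-1388))/141304 = -26608/17663.
At x = 1: ẑ = (-13484/17663)·(1) + (-26608/17663)·(1) = -40092/17663.

ẑ = -2.2698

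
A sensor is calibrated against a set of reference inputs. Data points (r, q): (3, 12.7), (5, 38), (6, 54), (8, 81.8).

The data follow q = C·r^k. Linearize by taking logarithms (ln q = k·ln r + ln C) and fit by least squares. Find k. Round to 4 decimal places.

k = 1.9281

Let Y = ln q. Fitting Y = k·ln r + ln C by least squares:
XᵀX = [[11.3317, 6.5793]; [6.5793, 4]], rhs = [24.9524, 14.5724]ᵀ  (here Σln r = 6.5793, Σ(ln r)² = 11.3317, Σln q = 14.5724, Σln r·ln q = 24.9524).
Slope k = (n·Σln r·ln q − Σln r·Σln q)/(n·Σ(ln r)² − (Σln r)²) = (4·24.9524 − 6.5793·14.5724)/2.0403 = 1.92810; ln C = (Σln q − k·Σln r)/n = 0.47175.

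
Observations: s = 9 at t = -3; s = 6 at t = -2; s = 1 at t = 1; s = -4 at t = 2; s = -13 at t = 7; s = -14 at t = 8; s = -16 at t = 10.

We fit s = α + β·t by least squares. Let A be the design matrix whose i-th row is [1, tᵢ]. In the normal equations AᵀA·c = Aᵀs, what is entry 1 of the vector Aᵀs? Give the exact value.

-31

Entry 1 ↔ basis 1, so (Aᵀs)_{1} = Σᵢ sᵢ = (1)·(9) + (1)·(6) + (1)·(1) + (1)·(-4) + (1)·(-13) + (1)·(-14) + (1)·(-16) = -31.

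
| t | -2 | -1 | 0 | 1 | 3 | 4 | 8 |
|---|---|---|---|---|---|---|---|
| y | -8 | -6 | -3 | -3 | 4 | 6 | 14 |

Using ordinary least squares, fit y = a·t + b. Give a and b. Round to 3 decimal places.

a = 2.252, b = -3.611

MᵀM·[a, b]ᵀ = Mᵀy reads: 95·a + 13·b = 167;  13·a + 7·b = 4.
Determinant 95·7 − 13² = 496.
a = (167·7 − 13·4)/496 = 1117/496; b = (95·4 − 13·167)/496 = -1791/496.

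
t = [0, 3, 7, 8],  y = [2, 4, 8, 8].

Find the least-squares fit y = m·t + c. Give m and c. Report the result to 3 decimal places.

Sums needed: Σt·t = 122, Σt = 18, Σ1 = 4.
And Σt·y = 132, Σy = 22.
So AᵀA·[m, c]ᵀ = Aᵀy: [[122, 18]; [18, 4]]·[m, c]ᵀ = [132, 22]ᵀ.
Eliminating c: 4·(row 1) − 18·(row 2) gives 164·m = 4·132 − 18·22 = 132, so m = 33/41.
Then c = (22 − 18·(33/41))/4 = 77/41.

m = 0.805, c = 1.878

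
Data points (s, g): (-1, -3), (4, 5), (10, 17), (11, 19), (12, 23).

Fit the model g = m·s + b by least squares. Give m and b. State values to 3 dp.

AᵀA·[m, b]ᵀ = Aᵀg reads: 382·m + 36·b = 678;  36·m + 5·b = 61.
Δ = 382·5 − 36² = 614.
m = (678·5 − 36·61)/614 = 597/307; b = (382·61 − 36·678)/614 = -553/307.

m = 1.945, b = -1.801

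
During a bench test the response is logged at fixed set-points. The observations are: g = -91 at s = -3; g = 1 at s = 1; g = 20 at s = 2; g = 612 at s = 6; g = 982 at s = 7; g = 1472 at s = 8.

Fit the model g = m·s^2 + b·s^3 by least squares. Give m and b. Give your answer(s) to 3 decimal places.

Sums needed: Σs^2·s^2 = 7891, Σs^2·s^3 = 57141, Σs^3·s^3 = 427243.
And Σs^2·g = 163620, Σs^3·g = 1225300.
det = 7891·427243 − 57141² = 106280632.
m = (163620·427243 − 57141·1225300)/106280632 = -13670955/13285079; b = (7891·1225300 − 57141·163620)/106280632 = 39928985/13285079.

m = -1.029, b = 3.006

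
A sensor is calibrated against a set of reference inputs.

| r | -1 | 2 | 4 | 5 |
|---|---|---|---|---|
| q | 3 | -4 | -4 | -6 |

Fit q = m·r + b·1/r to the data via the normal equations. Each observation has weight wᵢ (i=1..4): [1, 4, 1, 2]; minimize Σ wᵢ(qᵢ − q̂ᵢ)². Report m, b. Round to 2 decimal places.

m = -1.08, b = -2.70

Entries of XᵀWX: Σwᵢ·r·r = 83, Σwᵢ·r·1/r = 8, Σwᵢ·1/r·1/r = 857/400.
And Σwᵢ·r·q = -111, Σwᵢ·1/r·q = -72/5.
Eliminating b: (857/400)·(row 1) − 8·(row 2) gives (45531/400)·m = (857/400)·(-111) − 8·(-72/5) = -49047/400, so m = -16349/15177.
Then b = ((-72/5) − 8·(-16349/15177))/(857/400) = -40960/15177.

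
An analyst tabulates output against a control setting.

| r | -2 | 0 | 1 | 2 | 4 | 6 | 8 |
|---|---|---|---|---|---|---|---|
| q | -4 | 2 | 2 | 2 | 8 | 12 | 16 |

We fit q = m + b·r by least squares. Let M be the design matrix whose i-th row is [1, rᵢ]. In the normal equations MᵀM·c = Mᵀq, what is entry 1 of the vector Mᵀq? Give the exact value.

Entry 1 ↔ basis 1, so (Mᵀq)_{1} = Σᵢ qᵢ = (1)·(-4) + (1)·(2) + (1)·(2) + (1)·(2) + (1)·(8) + (1)·(12) + (1)·(16) = 38.

38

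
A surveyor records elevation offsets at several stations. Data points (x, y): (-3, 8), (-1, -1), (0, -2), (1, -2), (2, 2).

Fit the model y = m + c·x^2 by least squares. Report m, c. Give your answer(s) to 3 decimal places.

m = -2.444, c = 1.148

Sums needed: Σ1 = 5, Σx^2 = 15, Σx^2·x^2 = 99.
Moment sums: Σy = 5, Σx^2·y = 77.
Normal equations: [[5, 15]; [15, 99]]·[m, c]ᵀ = [5, 77]ᵀ.
Eliminating c: 99·(row 1) − 15·(row 2) gives 270·m = 99·5 − 15·77 = -660, so m = -22/9.
Then c = (77 − 15·(-22/9))/99 = 31/27.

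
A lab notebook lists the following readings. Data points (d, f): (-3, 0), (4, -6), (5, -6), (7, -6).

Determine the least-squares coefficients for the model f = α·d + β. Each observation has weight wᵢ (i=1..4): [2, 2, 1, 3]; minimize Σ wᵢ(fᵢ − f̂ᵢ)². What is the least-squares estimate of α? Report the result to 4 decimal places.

Forming AᵀWA = [[222, 28]; [28, 8]] and AᵀWf = [-204, -36]ᵀ gives AᵀWA·[α, β]ᵀ = AᵀWf.
Δ = 222·8 − 28² = 992.
α = ((-204)·8 − 28·(-36))/992 = -39/62; β = (222·(-36) − 28·(-204))/992 = -285/124.

α = -0.6290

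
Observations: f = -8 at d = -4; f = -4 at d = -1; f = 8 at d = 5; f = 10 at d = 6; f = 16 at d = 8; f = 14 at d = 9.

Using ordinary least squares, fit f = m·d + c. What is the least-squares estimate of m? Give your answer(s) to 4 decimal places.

With design matrix X, XᵀX = [[223, 23]; [23, 6]] and Xᵀf = [390, 36]ᵀ.
Determinant 223·6 − 23² = 809.
m = (390·6 − 23·36)/809 = 1512/809; c = (223·36 − 23·390)/809 = -942/809.

m = 1.8690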